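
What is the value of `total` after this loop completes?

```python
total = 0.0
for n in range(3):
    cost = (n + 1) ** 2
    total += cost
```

Sum of squared losses 1² + 2² + ... + 3²
`total` takes the values: 0.0 → 1.0 → 5.0 → 14.0

Answer: 14.0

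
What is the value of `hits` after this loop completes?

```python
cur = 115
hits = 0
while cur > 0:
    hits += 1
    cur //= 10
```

Count digits by repeated division by 10
`hits` takes the values: 0 → 1 → 2 → 3

Answer: 3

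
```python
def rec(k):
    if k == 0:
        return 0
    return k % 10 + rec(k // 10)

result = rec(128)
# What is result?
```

Sum of digits of 128: 8 + 2 + 1 = 11

Answer: 11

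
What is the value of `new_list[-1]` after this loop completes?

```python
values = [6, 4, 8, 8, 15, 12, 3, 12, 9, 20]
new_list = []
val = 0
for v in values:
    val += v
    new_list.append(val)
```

Cumulative sum ends at 97
`new_list` takes the values: [] → [6] → [6, 10] → [6, 10, 18] → [6, 10, 18, 26] → [6, 10, 18, 26, 41] → [6, 10, 18, 26, 41, 53] → [6, 10, 18, 26, 41, 53, 56] → [6, 10, 18, 26, 41, 53, 56, 68] → [6, 10, 18, 26, 41, 53, 56, 68, 77] → [6, 10, 18, 26, 41, 53, 56, 68, 77, 97]
So `new_list[-1]` = 97

Answer: 97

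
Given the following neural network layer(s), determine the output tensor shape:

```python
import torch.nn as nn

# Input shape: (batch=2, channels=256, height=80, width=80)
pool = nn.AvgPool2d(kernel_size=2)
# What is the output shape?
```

Input: (2, 256, 80, 80) -> Output: (2, 256, 40, 40)

Answer: (2, 256, 40, 40)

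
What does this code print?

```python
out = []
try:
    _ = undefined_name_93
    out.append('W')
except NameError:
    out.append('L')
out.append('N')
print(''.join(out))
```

Execution trace: 'L' (except NameError) → 'N' (after the try/except). Output: LN

Answer: LN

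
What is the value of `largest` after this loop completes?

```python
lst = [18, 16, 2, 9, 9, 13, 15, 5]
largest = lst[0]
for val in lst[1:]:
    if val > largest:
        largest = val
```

Maximum of [18, 16, 2, 9, 9, 13, 15, 5]
`largest` takes the values: 18

Answer: 18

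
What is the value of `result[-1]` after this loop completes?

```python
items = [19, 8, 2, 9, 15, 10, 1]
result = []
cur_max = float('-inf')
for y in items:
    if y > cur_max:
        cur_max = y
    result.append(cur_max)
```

Running max ends at 19
`result` takes the values: [] → [19] → [19, 19] → [19, 19, 19] → [19, 19, 19, 19] → [19, 19, 19, 19, 19] → [19, 19, 19, 19, 19, 19] → [19, 19, 19, 19, 19, 19, 19]
So `result[-1]` = 19

Answer: 19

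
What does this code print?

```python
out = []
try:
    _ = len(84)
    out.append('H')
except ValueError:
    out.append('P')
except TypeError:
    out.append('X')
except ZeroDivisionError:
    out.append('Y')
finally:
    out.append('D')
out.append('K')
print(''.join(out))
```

Execution trace: 'X' (except TypeError) → 'D' (finally) → 'K' (after the try/except). Output: XDK

Answer: XDK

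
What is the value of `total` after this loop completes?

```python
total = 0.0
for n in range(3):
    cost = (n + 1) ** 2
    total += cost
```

Sum of squared losses 1² + 2² + ... + 3²
`total` takes the values: 0.0 → 1.0 → 5.0 → 14.0

Answer: 14.0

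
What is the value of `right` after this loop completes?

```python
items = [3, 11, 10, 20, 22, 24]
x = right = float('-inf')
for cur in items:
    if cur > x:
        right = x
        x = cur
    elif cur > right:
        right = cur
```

Second largest (with repeats) in [3, 11, 10, 20, 22, 24]
`right` takes the values: -inf → 3 → 10 → 11 → 20 → 22

Answer: 22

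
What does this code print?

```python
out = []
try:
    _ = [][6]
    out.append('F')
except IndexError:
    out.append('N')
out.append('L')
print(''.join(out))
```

Execution trace: 'N' (except IndexError) → 'L' (after the try/except). Output: NL

Answer: NL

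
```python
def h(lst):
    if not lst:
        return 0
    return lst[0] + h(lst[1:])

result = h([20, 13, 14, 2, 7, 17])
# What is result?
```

20 + 13 + 14 + 2 + 7 + 17 + 0 = 73

Answer: 73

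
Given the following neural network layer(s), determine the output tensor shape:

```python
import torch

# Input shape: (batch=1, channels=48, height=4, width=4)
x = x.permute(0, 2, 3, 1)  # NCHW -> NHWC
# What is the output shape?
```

Input: (1, 48, 4, 4) -> Output: (1, 4, 4, 48)

Answer: (1, 4, 4, 48)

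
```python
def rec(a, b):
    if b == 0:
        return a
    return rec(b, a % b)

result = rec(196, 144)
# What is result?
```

rec(196, 144) -> rec(144, 52) -> rec(52, 40) -> rec(40, 12) -> rec(12, 4) -> rec(4, 0) -> 4

Answer: 4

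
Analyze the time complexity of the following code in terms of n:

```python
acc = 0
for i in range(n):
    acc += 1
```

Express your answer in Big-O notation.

Each loop level contributes: n. Multiplying the contributions gives O(n).

Answer: O(n)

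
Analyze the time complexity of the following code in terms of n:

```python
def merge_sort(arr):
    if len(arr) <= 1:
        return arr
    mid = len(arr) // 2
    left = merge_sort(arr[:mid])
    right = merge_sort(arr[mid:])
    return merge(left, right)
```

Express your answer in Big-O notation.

This is Merge sort. Time complexity: O(n log n).

Answer: O(n log n)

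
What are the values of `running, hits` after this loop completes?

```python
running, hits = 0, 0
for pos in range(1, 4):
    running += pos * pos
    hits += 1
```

Sum of squares and count
`running, hits` takes the values: (0, 0) → (1, 0) → (1, 1) → (5, 1) → (5, 2) → (14, 2) → (14, 3)

Answer: 14, 3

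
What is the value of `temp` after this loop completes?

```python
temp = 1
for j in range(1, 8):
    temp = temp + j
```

Start at 1, add 1 through 7
`temp` takes the values: 1 → 2 → 4 → 7 → 11 → 16 → 22 → 29

Answer: 29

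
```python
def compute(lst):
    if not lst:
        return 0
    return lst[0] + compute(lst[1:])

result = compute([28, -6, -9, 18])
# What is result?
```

28 + (-6) + (-9) + 18 + 0 = 31

Answer: 31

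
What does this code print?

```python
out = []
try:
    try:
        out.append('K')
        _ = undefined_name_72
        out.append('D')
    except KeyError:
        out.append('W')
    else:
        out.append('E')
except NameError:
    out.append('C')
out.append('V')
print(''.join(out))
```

Execution trace: 'K' (try body) → 'C' (outer except NameError) → 'V' (after the try/except). Output: KCV

Answer: KCV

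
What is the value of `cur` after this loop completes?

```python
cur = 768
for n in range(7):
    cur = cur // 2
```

Halve 7 times: 768 // 2^7 = 6
`cur` takes the values: 768 → 384 → 192 → 96 → 48 → 24 → 12 → 6

Answer: 6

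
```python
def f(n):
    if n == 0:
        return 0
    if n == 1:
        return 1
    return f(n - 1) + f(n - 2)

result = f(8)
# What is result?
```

Build up from base cases: f(0)=0, f(1)=1, f(2)=1, f(3)=2, f(4)=3, f(5)=5, f(6)=8, ..., f(8)=21

Answer: 21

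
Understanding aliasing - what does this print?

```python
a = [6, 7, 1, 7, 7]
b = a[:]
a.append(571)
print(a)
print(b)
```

Key concept: slice [:] creates copy.
Step by step:
`a = [6, 7, 1, 7, 7]` → a = [6, 7, 1, 7, 7]
`b = a[:]` → b = [6, 7, 1, 7, 7]
`a.append(571)` → a = [6, 7, 1, 7, 7, 571]
`print(a)` → prints [6, 7, 1, 7, 7, 571]
`print(b)` → prints [6, 7, 1, 7, 7]

Answer:
[6, 7, 1, 7, 7, 571]
[6, 7, 1, 7, 7]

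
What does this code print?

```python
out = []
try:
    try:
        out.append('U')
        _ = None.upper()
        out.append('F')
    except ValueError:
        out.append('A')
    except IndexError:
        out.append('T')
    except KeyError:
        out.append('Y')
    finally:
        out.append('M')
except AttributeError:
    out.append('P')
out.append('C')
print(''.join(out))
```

Execution trace: 'U' (try body) → 'M' (finally) → 'P' (outer except AttributeError) → 'C' (after the try/except). Output: UMPC

Answer: UMPC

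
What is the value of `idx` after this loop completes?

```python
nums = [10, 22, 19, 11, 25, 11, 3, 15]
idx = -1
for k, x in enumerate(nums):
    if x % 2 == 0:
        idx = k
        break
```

First even number index in [10, 22, 19, 11, 25, 11, 3, 15]
`idx` takes the values: -1 → 0

Answer: 0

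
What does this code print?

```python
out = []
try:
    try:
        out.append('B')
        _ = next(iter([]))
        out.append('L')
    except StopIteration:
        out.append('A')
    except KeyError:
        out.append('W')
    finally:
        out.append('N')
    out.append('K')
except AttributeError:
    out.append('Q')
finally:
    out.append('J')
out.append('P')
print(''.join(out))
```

Execution trace: 'B' (inner try body) → 'A' (inner except StopIteration) → 'N' (inner finally) → 'K' (try body, no exception) → 'J' (finally) → 'P' (after the try/except). Output: BANKJP

Answer: BANKJP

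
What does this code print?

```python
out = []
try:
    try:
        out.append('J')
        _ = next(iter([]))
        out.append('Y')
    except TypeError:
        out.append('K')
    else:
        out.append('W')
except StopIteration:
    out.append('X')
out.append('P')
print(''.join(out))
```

Execution trace: 'J' (try body) → 'X' (outer except StopIteration) → 'P' (after the try/except). Output: JXP

Answer: JXP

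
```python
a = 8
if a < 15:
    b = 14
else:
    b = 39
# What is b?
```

Trace:
`a = 8` → a = 8
`if a < 15: ...` → a < 15 is True → b = 14
So b = 14

Answer: 14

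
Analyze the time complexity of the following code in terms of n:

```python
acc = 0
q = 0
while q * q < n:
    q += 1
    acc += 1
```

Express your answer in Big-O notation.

Each loop level contributes: √n. Multiplying the contributions gives O(√n).

Answer: O(√n)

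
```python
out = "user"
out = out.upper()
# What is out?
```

Trace:
`out = "user"` → out = 'user'
`out = out.upper()` → out = 'USER'
So out = 'USER'

Answer: 'USER'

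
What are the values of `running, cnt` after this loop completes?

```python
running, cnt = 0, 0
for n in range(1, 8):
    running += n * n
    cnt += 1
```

Sum of squares and count
`running, cnt` takes the values: (0, 0) → (1, 0) → (1, 1) → (5, 1) → (5, 2) → (14, 2) → (14, 3) → (30, 3) → (30, 4) → (55, 4) → (55, 5) → (91, 5) → (91, 6) → (140, 6) → (140, 7)

Answer: 140, 7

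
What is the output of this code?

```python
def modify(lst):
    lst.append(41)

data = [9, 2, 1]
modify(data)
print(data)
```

Key concept: function modifies passed list.
Step by step:
`data = [9, 2, 1]` → data = [9, 2, 1]
`modify(data)` → data = [9, 2, 1, 41]
`print(data)` → prints [9, 2, 1, 41]

Answer: [9, 2, 1, 41]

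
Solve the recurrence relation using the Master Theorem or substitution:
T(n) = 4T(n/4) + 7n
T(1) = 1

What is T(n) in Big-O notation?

By Master Theorem: a=4, b=4, f(n)=7n. Since log_4(4) = 1 and f(n) = Θ(n^1), Case 2 applies. T(n) = O(n log n).

Answer: O(n log n)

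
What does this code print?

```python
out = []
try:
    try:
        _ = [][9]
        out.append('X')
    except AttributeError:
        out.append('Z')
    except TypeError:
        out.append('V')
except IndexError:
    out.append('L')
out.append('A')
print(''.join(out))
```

Execution trace: 'L' (outer except IndexError) → 'A' (after the try/except). Output: LA

Answer: LA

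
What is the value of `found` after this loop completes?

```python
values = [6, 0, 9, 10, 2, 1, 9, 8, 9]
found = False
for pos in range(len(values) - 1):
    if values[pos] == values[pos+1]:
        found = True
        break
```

Check consecutive duplicates in [6, 0, 9, 10, 2, 1, 9, 8, 9]
`found` takes the values: False

Answer: False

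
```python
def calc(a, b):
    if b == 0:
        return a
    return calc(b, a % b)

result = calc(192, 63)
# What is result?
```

calc(192, 63) -> calc(63, 3) -> calc(3, 0) -> 3

Answer: 3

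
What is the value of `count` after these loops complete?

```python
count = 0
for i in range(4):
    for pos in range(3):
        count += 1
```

4 * 3 = 12
`count` takes the values: 0 → 1 → 2 → 3 → 4 → 5 → 6 → 7 → 8 → 9 → 10 → 11 → 12

Answer: 12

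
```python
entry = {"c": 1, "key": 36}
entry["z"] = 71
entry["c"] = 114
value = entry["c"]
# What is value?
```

Trace:
`entry = {"c": 1, "key": 36}` → entry = {'c': 1, 'key': 36}
`entry["z"] = 71` → entry = {'c': 1, 'key': 36, 'z': 71}
`entry["c"] = 114` → entry = {'c': 114, 'key': 36, 'z': 71}
`value = entry["c"]` → value = 114
So value = 114

Answer: 114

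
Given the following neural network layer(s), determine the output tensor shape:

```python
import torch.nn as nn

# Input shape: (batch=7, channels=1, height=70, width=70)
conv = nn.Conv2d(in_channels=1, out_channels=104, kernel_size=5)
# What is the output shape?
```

Input: (7, 1, 70, 70) -> Output: (7, 104, 66, 66)

Answer: (7, 104, 66, 66)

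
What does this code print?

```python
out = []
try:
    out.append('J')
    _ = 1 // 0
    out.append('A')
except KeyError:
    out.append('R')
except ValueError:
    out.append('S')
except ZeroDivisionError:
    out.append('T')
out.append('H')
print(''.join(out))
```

Execution trace: 'J' (try body) → 'T' (except ZeroDivisionError) → 'H' (after the try/except). Output: JTH

Answer: JTH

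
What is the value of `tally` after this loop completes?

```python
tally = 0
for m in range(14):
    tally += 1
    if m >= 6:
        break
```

Loop breaks when m reaches 6, tally is 7
`tally` takes the values: 0 → 1 → 2 → 3 → 4 → 5 → 6 → 7

Answer: 7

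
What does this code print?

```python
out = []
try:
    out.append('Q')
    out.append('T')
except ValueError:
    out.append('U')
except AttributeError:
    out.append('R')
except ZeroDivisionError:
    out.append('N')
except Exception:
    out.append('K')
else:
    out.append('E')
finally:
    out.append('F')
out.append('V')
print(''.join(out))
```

Execution trace: 'Q' (try body) → 'T' (try body, no exception) → 'E' (else) → 'F' (finally) → 'V' (after the try/except). Output: QTEFV

Answer: QTEFV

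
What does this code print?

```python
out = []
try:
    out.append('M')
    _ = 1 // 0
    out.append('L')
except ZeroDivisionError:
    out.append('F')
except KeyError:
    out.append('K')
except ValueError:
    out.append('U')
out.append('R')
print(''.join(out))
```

Execution trace: 'M' (try body) → 'F' (except ZeroDivisionError) → 'R' (after the try/except). Output: MFR

Answer: MFR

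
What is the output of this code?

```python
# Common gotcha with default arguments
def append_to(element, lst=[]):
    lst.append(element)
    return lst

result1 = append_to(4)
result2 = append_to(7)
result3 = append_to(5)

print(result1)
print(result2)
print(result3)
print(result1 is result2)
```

Key concept: mutable default argument gotcha.
Step by step:
`result1 = append_to(4)` → result1 = [4]
`result2 = append_to(7)` → result1 = [4, 7] (same object as result2); result2 = [4, 7] (same object as result1)
`result3 = append_to(5)` → result1 = [4, 7, 5] (same object as result2, result3); result2 = [4, 7, 5] (same object as result1, result3); result3 = [4, 7, 5] (same object as result1, result2)
`print(result1)` → prints [4, 7, 5]
`print(result2)` → prints [4, 7, 5]
`print(result3)` → prints [4, 7, 5]
`print(result1 is result2)` → prints True

Answer:
[4, 7, 5]
[4, 7, 5]
[4, 7, 5]
True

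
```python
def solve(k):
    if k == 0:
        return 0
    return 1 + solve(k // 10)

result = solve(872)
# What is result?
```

Count of digits of 872: 3

Answer: 3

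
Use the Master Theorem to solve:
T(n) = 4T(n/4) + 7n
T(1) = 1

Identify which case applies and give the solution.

a=4, b=4, f(n)=7n. log_4(4) = 1. Since c=1 = 1, Case 2 applies: T(n) = Θ(n^log_b(a) · log n) = O(n log n).

Answer: O(n log n) - Case 2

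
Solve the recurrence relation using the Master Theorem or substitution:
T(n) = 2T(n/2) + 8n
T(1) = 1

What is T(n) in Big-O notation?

By Master Theorem: a=2, b=2, f(n)=8n. Since log_2(2) = 1 and f(n) = Θ(n^1), Case 2 applies. T(n) = O(n log n).

Answer: O(n log n)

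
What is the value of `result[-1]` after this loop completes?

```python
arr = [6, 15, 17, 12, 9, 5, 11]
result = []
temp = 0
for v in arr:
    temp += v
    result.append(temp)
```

Cumulative sum ends at 75
`result` takes the values: [] → [6] → [6, 21] → [6, 21, 38] → [6, 21, 38, 50] → [6, 21, 38, 50, 59] → [6, 21, 38, 50, 59, 64] → [6, 21, 38, 50, 59, 64, 75]
So `result[-1]` = 75

Answer: 75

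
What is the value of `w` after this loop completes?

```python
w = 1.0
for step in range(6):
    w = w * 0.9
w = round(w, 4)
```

Exponential decay: 1.0 * 0.9^6
`w` takes the values: 1.0 → 0.9 → 0.81 → 0.729 → 0.6561 → 0.59049 → 0.531441 → 0.5314

Answer: 0.5314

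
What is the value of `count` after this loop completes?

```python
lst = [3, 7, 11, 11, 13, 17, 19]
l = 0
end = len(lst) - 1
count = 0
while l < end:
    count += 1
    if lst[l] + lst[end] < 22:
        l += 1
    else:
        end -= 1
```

Steps to find pair summing to 22
`count` takes the values: 0 → 1 → 2 → 3 → 4 → 5 → 6

Answer: 6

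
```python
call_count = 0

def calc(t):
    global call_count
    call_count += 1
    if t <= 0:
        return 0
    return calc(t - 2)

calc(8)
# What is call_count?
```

Linear recursion stepping by 2: 5 calls from t=8 down to ≤0.

Answer: 5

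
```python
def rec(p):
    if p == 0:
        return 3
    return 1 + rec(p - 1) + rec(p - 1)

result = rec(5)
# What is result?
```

rec(p) = 1 + 2·rec(p-1), rec(0)=3. Closed form: (3+1)·2^5 - 1 = 127.

Answer: 127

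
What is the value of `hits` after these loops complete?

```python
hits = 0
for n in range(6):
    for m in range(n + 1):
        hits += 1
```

Triangle: 1 + 2 + ... + 6
`hits` takes the values: 0 → 1 → 2 → 3 → 4 → 5 → 6 → 7 → 8 → 9 → 10 → 11 → 12 → 13 → 14 → 15 → 16 → 17 → 18 → 19 → 20 → 21

Answer: 21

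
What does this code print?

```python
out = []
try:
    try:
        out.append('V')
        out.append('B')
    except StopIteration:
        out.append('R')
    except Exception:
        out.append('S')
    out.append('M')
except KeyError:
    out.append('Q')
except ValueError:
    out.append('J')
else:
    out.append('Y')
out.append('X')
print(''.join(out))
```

Execution trace: 'V' (inner try body) → 'B' (inner try body, no exception) → 'M' (try body, no exception) → 'Y' (else) → 'X' (after the try/except). Output: VBMYX

Answer: VBMYX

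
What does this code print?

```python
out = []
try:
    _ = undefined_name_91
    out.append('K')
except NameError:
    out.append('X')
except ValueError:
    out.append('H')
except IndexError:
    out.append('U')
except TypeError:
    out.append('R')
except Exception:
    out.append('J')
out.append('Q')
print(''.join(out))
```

Execution trace: 'X' (except NameError) → 'Q' (after the try/except). Output: XQ

Answer: XQ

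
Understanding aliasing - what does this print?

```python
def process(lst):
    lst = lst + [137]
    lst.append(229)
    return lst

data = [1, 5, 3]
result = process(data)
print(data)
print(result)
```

Key concept: rebinding parameter vs mutation.
Step by step:
`data = [1, 5, 3]` → data = [1, 5, 3]
`result = process(data)` → result = [1, 5, 3, 137, 229]
`print(data)` → prints [1, 5, 3]
`print(result)` → prints [1, 5, 3, 137, 229]

Answer:
[1, 5, 3]
[1, 5, 3, 137, 229]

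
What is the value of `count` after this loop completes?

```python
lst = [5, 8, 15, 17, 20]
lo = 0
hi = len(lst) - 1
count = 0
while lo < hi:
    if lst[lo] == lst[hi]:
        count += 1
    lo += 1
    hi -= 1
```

Count matching pairs from ends
`count` takes the values: 0

Answer: 0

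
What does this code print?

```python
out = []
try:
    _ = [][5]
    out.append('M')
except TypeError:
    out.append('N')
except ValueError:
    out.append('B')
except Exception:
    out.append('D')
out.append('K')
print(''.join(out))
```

Execution trace: 'D' (except Exception) → 'K' (after the try/except). Output: DK

Answer: DK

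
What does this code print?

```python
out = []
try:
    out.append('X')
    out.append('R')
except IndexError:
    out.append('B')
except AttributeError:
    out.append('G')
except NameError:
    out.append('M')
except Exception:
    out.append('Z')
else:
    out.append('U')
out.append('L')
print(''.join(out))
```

Execution trace: 'X' (try body) → 'R' (try body, no exception) → 'U' (else) → 'L' (after the try/except). Output: XRUL

Answer: XRUL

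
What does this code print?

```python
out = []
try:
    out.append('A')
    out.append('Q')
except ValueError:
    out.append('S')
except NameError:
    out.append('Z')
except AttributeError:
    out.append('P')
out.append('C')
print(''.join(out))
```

Execution trace: 'A' (try body) → 'Q' (try body, no exception) → 'C' (after the try/except). Output: AQC

Answer: AQC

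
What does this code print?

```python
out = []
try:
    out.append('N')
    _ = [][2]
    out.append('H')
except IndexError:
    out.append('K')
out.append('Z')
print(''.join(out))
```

Execution trace: 'N' (try body) → 'K' (except IndexError) → 'Z' (after the try/except). Output: NKZ

Answer: NKZ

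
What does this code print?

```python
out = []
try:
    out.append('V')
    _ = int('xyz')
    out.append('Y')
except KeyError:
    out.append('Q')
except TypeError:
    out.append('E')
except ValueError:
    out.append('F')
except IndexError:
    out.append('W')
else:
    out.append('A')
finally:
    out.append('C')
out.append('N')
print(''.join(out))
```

Execution trace: 'V' (try body) → 'F' (except ValueError) → 'C' (finally) → 'N' (after the try/except). Output: VFCN

Answer: VFCN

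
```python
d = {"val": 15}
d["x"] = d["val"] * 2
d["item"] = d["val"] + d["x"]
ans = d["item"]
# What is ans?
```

Trace:
`d = {"val": 15}` → d = {'val': 15}
`d["x"] = d["val"] * 2` → d = {'val': 15, 'x': 30}
`d["item"] = d["val"] + d["x"]` → d = {'val': 15, 'x': 30, 'item': 45}
`ans = d["item"]` → ans = 45
So ans = 45

Answer: 45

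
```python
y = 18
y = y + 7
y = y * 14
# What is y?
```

Trace:
`y = 18` → y = 18
`y = y + 7` → y = 25
`y = y * 14` → y = 350
So y = 350

Answer: 350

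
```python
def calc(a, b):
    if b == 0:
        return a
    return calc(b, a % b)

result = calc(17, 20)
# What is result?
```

calc(17, 20) -> calc(20, 17) -> calc(17, 3) -> calc(3, 2) -> calc(2, 1) -> calc(1, 0) -> 1

Answer: 1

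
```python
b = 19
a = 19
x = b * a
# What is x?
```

Trace:
`b = 19` → b = 19
`a = 19` → a = 19
`x = b * a` → x = 361
So x = 361

Answer: 361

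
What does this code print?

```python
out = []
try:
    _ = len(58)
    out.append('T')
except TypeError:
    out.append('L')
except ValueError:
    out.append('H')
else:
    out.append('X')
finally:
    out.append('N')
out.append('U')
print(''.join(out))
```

Execution trace: 'L' (except TypeError) → 'N' (finally) → 'U' (after the try/except). Output: LNU

Answer: LNU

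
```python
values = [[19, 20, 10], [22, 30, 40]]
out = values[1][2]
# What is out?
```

Trace:
`values = [[19, 20, 10], [22, 30, 40]]` → values = [[19, 20, 10], [22, 30, 40]]
`out = values[1][2]` → out = 40
So out = 40

Answer: 40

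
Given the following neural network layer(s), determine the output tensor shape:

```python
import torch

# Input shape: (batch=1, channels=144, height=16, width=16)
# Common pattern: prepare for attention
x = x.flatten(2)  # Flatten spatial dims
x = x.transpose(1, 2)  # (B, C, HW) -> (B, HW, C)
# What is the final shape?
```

Input: (1, 144, 16, 16) -> after flatten(2): (1, 144, 256) -> Output: (1, 256, 144)

Answer: (1, 256, 144)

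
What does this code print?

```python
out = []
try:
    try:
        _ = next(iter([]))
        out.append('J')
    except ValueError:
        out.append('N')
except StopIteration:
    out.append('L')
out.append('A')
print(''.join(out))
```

Execution trace: 'L' (outer except StopIteration) → 'A' (after the try/except). Output: LA

Answer: LA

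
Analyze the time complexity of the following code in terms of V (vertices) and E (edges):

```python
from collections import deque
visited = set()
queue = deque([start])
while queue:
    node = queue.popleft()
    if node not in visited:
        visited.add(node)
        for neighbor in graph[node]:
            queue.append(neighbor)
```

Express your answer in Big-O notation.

This is Breadth-first search on a graph. Time complexity: O(V + E).

Answer: O(V + E)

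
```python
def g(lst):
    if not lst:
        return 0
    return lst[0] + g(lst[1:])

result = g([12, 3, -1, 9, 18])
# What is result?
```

12 + 3 + (-1) + 9 + 18 + 0 = 41

Answer: 41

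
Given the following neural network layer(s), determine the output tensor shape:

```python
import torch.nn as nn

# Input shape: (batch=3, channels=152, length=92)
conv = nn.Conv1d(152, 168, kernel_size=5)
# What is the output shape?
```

Input: (3, 152, 92) -> Output: (3, 168, 88)

Answer: (3, 168, 88)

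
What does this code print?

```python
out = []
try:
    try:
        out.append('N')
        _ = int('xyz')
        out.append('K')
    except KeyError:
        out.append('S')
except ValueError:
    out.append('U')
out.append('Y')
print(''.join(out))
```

Execution trace: 'N' (try body) → 'U' (outer except ValueError) → 'Y' (after the try/except). Output: NUY

Answer: NUY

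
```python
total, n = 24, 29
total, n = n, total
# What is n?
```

Trace:
`total, n = 24, 29` → total = 24; n = 29
`total, n = n, total` → total = 29; n = 24
So n = 24

Answer: 24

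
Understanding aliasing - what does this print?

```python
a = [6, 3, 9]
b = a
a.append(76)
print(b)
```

Key concept: basic list aliasing.
Step by step:
`a = [6, 3, 9]` → a = [6, 3, 9]
`b = a` → b = [6, 3, 9] (same object as a)
`a.append(76)` → a = [6, 3, 9, 76] (same object as b); b = [6, 3, 9, 76] (same object as a)
`print(b)` → prints [6, 3, 9, 76]

Answer: [6, 3, 9, 76]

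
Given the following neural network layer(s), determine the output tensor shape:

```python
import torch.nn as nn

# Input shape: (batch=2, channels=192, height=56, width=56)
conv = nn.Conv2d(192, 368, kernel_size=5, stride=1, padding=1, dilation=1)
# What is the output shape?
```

Input: (2, 192, 56, 56) -> Output: (2, 368, 54, 54)

Answer: (2, 368, 54, 54)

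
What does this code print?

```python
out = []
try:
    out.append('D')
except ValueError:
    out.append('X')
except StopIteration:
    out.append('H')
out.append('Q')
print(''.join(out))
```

Execution trace: 'D' (try body, no exception) → 'Q' (after the try/except). Output: DQ

Answer: DQ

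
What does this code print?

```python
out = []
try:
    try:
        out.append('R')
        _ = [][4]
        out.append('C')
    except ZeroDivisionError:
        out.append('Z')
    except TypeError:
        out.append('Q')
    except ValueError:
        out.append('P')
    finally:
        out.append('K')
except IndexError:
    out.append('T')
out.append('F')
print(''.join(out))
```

Execution trace: 'R' (try body) → 'K' (finally) → 'T' (outer except IndexError) → 'F' (after the try/except). Output: RKTF

Answer: RKTF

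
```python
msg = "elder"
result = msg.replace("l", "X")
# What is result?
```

Trace:
`msg = "elder"` → msg = 'elder'
`result = msg.replace("l", "X")` → result = 'eXder'
So result = 'eXder'

Answer: 'eXder'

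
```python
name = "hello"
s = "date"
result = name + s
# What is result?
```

Trace:
`name = "hello"` → name = 'hello'
`s = "date"` → s = 'date'
`result = name + s` → result = 'hellodate'
So result = 'hellodate'

Answer: 'hellodate'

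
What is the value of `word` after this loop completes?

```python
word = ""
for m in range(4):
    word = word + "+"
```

Repeat '+' 4 times
`word` takes the values: "" → "+" → "++" → "+++" → "++++"

Answer: "++++"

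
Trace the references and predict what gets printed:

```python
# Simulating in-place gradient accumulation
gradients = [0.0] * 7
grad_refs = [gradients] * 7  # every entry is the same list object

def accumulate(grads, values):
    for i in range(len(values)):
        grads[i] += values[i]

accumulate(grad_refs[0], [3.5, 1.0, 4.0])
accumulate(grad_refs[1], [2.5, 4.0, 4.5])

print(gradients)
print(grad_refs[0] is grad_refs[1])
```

Key concept: gradient accumulation aliasing.
Step by step:
`gradients = [0.0] * 7` → gradients = [0.0, 0.0, 0.0, 0.0, 0.0, 0.0, 0.0]
`grad_refs = [gradients] * 7` → grad_refs = [[0.0, 0.0, 0.0, 0.0, 0.0, 0.0, 0.0], [0.0, 0.0, 0.0, 0.0, 0.0, 0.0, 0.0], [0.0, 0.0, 0.0, 0.0, 0.0, 0.0, 0.0], [0.0, 0.0, 0.0, 0.0, 0.0, 0.0, 0.0], [0.0, 0.0, 0.0, 0.0, 0.0, 0.0, 0.0], [0.0, 0.0, 0.0, 0.0, 0.0, 0.0, 0.0], [0.0, 0.0, 0.0, 0.0, 0.0, 0.0, 0.0]]
`accumulate(grad_refs[0], [3.5, 1.0, 4.0])` → gradients = [3.5, 1.0, 4.0, 0.0, 0.0, 0.0, 0.0]; grad_refs = [[3.5, 1.0, 4.0, 0.0, 0.0, 0.0, 0.0], [3.5, 1.0, 4.0, 0.0, 0.0, 0.0, 0.0], [3.5, 1.0, 4.0, 0.0, 0.0, 0.0, 0.0], [3.5, 1.0, 4.0, 0.0, 0.0, 0.0, 0.0], [3.5, 1.0, 4.0, 0.0, 0.0, 0.0, 0.0], [3.5, 1.0, 4.0, 0.0, 0.0, 0.0, 0.0], [3.5, 1.0, 4.0, 0.0, 0.0, 0.0, 0.0]]
`accumulate(grad_refs[1], [2.5, 4.0, 4.5])` → gradients = [6.0, 5.0, 8.5, 0.0, 0.0, 0.0, 0.0]; grad_refs = [[6.0, 5.0, 8.5, 0.0, 0.0, 0.0, 0.0], [6.0, 5.0, 8.5, 0.0, 0.0, 0.0, 0.0], [6.0, 5.0, 8.5, 0.0, 0.0, 0.0, 0.0], [6.0, 5.0, 8.5, 0.0, 0.0, 0.0, 0.0], [6.0, 5.0, 8.5, 0.0, 0.0, 0.0, 0.0], [6.0, 5.0, 8.5, 0.0, 0.0, 0.0, 0.0], [6.0, 5.0, 8.5, 0.0, 0.0, 0.0, 0.0]]
`print(gradients)` → prints [6.0, 5.0, 8.5, 0.0, 0.0, 0.0, 0.0]
`print(grad_refs[0] is grad_refs[1])` → prints True

Answer:
[6.0, 5.0, 8.5, 0.0, 0.0, 0.0, 0.0]
True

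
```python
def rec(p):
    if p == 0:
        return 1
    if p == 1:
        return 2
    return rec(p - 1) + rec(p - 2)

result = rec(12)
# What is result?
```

Build up from base cases: rec(0)=1, rec(1)=2, rec(2)=3, rec(3)=5, rec(4)=8, rec(5)=13, rec(6)=21, ..., rec(12)=377

Answer: 377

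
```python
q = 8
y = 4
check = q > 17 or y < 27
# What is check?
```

Trace:
`q = 8` → q = 8
`y = 4` → y = 4
`check = q > 17 or y < 27` → check = True
So check = True

Answer: True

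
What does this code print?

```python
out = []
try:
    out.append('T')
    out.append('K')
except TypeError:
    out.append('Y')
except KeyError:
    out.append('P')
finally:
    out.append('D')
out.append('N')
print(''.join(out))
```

Execution trace: 'T' (try body) → 'K' (try body, no exception) → 'D' (finally) → 'N' (after the try/except). Output: TKDN

Answer: TKDN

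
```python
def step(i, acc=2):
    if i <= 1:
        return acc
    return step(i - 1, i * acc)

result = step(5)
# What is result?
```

Accumulator trace (n, acc): (5, 2) -> (4, 10) -> (3, 40) -> (2, 120) -> (1, 240) -> return 240

Answer: 240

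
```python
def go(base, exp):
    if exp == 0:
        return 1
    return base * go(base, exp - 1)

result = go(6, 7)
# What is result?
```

go(6, 7) = 6 * 6 * 6 * 6 * 6 * 6 * 6 = 279936

Answer: 279936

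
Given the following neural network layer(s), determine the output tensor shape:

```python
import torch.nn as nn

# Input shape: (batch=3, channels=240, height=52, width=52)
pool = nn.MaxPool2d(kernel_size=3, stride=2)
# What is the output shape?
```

Input: (3, 240, 52, 52) -> Output: (3, 240, 25, 25)

Answer: (3, 240, 25, 25)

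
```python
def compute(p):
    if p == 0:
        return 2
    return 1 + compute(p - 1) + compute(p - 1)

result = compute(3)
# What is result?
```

compute(p) = 1 + 2·compute(p-1), compute(0)=2. Closed form: (2+1)·2^3 - 1 = 23.

Answer: 23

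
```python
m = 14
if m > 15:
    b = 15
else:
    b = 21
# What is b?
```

Trace:
`m = 14` → m = 14
`if m > 15: ...` → m > 15 is False, take else branch → b = 21
So b = 21

Answer: 21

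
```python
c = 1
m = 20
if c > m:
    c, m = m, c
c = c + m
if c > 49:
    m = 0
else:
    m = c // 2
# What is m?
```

Trace:
`c = 1` → c = 1
`m = 20` → m = 20
`if c > m: ...` → c > m is False → no variable changes
`c = c + m` → c = 21
`if c > 49: ...` → c > 49 is False, take else branch → m = 10
So m = 10

Answer: 10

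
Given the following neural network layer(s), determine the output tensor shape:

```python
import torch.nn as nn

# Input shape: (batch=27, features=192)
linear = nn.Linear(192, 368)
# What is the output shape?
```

Input: (27, 192) -> Output: (27, 368)

Answer: (27, 368)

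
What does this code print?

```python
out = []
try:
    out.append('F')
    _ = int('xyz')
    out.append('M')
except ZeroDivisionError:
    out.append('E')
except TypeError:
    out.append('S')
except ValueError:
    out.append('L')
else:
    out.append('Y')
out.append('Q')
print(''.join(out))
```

Execution trace: 'F' (try body) → 'L' (except ValueError) → 'Q' (after the try/except). Output: FLQ

Answer: FLQ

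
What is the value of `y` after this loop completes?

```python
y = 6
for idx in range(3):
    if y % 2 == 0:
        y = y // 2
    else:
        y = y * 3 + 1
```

Collatz-style transformation from 6
`y` takes the values: 6 → 3 → 10 → 5

Answer: 5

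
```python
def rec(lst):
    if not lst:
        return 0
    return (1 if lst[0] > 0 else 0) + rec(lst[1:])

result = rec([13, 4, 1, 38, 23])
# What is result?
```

Count of positive elements in [13, 4, 1, 38, 23] = 5

Answer: 5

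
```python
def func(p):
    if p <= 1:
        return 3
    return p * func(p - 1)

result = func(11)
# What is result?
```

func(11) = 11 * 10 * 9 * 8 * 7 * 6 * 5 * 4 * 3 * 2 * 3 = 119750400

Answer: 119750400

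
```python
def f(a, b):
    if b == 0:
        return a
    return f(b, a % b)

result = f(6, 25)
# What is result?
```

f(6, 25) -> f(25, 6) -> f(6, 1) -> f(1, 0) -> 1

Answer: 1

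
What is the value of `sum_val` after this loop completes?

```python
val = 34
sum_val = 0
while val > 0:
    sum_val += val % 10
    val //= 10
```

Sum digits of 34
`sum_val` takes the values: 0 → 4 → 7

Answer: 7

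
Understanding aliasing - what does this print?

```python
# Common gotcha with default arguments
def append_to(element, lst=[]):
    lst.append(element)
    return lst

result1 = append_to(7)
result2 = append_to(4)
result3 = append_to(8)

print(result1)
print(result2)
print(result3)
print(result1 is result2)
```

Key concept: mutable default argument gotcha.
Step by step:
`result1 = append_to(7)` → result1 = [7]
`result2 = append_to(4)` → result1 = [7, 4] (same object as result2); result2 = [7, 4] (same object as result1)
`result3 = append_to(8)` → result1 = [7, 4, 8] (same object as result2, result3); result2 = [7, 4, 8] (same object as result1, result3); result3 = [7, 4, 8] (same object as result1, result2)
`print(result1)` → prints [7, 4, 8]
`print(result2)` → prints [7, 4, 8]
`print(result3)` → prints [7, 4, 8]
`print(result1 is result2)` → prints True

Answer:
[7, 4, 8]
[7, 4, 8]
[7, 4, 8]
True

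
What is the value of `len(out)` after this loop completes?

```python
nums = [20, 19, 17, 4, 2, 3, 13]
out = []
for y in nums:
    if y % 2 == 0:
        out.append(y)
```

Count even numbers in [20, 19, 17, 4, 2, 3, 13]
`out` takes the values: [] → [20] → [20, 4] → [20, 4, 2]
So `len(out)` = 3

Answer: 3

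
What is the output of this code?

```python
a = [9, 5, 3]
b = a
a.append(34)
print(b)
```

Key concept: basic list aliasing.
Step by step:
`a = [9, 5, 3]` → a = [9, 5, 3]
`b = a` → b = [9, 5, 3] (same object as a)
`a.append(34)` → a = [9, 5, 3, 34] (same object as b); b = [9, 5, 3, 34] (same object as a)
`print(b)` → prints [9, 5, 3, 34]

Answer: [9, 5, 3, 34]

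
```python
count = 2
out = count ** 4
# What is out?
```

Trace:
`count = 2` → count = 2
`out = count ** 4` → out = 16
So out = 16

Answer: 16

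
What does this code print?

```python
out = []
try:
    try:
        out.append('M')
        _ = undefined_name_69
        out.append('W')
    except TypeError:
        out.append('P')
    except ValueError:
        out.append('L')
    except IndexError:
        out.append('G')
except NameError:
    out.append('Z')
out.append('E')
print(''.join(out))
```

Execution trace: 'M' (try body) → 'Z' (outer except NameError) → 'E' (after the try/except). Output: MZE

Answer: MZE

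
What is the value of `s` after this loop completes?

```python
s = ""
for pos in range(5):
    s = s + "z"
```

Repeat 'z' 5 times
`s` takes the values: "" → "z" → "zz" → "zzz" → "zzzz" → "zzzzz"

Answer: "zzzzz"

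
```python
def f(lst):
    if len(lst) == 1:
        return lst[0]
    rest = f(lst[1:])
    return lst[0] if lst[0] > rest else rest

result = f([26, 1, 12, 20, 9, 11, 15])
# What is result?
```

Recursive max over [26, 1, 12, 20, 9, 11, 15] = 26

Answer: 26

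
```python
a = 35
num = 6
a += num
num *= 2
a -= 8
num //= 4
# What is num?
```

Trace:
`a = 35` → a = 35
`num = 6` → num = 6
`a += num` → a = 41
`num *= 2` → num = 12
`a -= 8` → a = 33
`num //= 4` → num = 3
So num = 3

Answer: 3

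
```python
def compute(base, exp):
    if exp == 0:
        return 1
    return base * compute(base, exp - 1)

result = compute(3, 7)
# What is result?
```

compute(3, 7) = 3 * 3 * 3 * 3 * 3 * 3 * 3 = 2187

Answer: 2187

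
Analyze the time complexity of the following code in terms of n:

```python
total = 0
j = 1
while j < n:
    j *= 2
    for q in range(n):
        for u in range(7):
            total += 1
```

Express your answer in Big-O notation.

Each loop level contributes: log n × n × 1. Multiplying the contributions gives O(n log n).

Answer: O(n log n)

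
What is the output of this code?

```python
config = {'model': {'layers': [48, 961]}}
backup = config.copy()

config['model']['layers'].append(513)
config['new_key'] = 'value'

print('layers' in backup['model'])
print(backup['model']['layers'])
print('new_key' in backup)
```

Key concept: shallow copy gotcha with nested dict.
Step by step:
`config = {'model': {'layers': [48, 961]}}` → config = {'model': {'layers': [48, 961]}}
`backup = config.copy()` → backup = {'model': {'layers': [48, 961]}}
`config['model']['layers'].append(513)` → config = {'model': {'layers': [48, 961, 513]}}; backup = {'model': {'layers': [48, 961, 513]}}
`config['new_key'] = 'value'` → config = {'model': {'layers': [48, 961, 513]}, 'new_key': 'value'}
`print('layers' in backup['model'])` → prints True
`print(backup['model']['layers'])` → prints [48, 961, 513]
`print('new_key' in backup)` → prints False

Answer:
True
[48, 961, 513]
False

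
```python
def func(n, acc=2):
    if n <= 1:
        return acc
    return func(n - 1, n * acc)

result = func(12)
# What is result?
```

Accumulator trace (n, acc): (12, 2) -> (11, 24) -> (10, 264) -> (9, 2640) -> (8, 23760) -> (7, 190080) -> (6, 1330560) -> (5, 7983360) -> (4, 39916800) -> (3, 159667200) -> (2, 479001600) -> (1, 958003200) -> return 958003200

Answer: 958003200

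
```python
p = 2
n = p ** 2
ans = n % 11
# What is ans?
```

Trace:
`p = 2` → p = 2
`n = p ** 2` → n = 4
`ans = n % 11` → ans = 4
So ans = 4

Answer: 4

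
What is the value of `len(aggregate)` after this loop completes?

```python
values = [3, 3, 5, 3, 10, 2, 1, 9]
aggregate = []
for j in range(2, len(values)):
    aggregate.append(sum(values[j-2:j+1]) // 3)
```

Number of 3-element averages
`aggregate` takes the values: [] → [3] → [3, 3] → [3, 3, 6] → [3, 3, 6, 5] → [3, 3, 6, 5, 4] → [3, 3, 6, 5, 4, 4]
So `len(aggregate)` = 6

Answer: 6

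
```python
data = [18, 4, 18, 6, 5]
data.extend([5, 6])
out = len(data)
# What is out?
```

Trace:
`data = [18, 4, 18, 6, 5]` → data = [18, 4, 18, 6, 5]
`data.extend([5, 6])` → data = [18, 4, 18, 6, 5, 5, 6]
`out = len(data)` → out = 7
So out = 7

Answer: 7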